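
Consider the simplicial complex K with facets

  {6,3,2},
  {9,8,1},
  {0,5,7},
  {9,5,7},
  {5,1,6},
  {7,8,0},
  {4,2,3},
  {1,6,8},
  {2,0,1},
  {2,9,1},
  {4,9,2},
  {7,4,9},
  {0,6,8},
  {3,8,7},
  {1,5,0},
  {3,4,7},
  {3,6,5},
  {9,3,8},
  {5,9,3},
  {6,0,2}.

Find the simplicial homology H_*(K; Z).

We work with the vertex ordering 0 < 1 < 2 < 3 < 4 < 5 < 6 < 7 < 8 < 9. The simplices of K, each written with vertices in increasing order, are:

  0-simplices (10): [0], [1], [2], [3], [4], [5], [6], [7], [8], [9]
  1-simplices (30): (30 of them)
  2-simplices (20): (20 of them)

Hence C_0 ≅ Z^10, C_1 ≅ Z^30, C_2 ≅ Z^20.

∂_1: C_1 → C_0 maps an edge to its endpoints' difference, ∂[p,q] = q − p. For instance
  ∂[1,9] = [9] − [1].
As a 10×30 matrix over Z this has rank 9, with invariant factors (1,1,1,1,1,1,1,1,1).

∂_2: C_2 → C_1 sends each 2-simplex [p,q,r] to [q,r] − [p,r] + [p,q]. For instance
  ∂[0,7,8] = [7,8] − [0,8] + [0,7],
  ∂[3,8,9] = [8,9] − [3,9] + [3,8].
This gives a 30×20 integer matrix of rank 20; reducing to Smith normal form yields diagonal entries (1,1,1,1,1,1,1,1,1,1,1,1,1,1,1,1,1,1,1,2).

Reading off H_k = ker ∂_k / im ∂_{k+1}:

  H_0: rank C_0 − rank ∂_1 = 10 − 9 = 1, and the invariant factors of ∂_1 are all 1, so H_0 ≅ Z.
  H_1: rank ker ∂_1 − rank ∂_2 = (30 − 9) − 20 = 1, and ∂_2 has invariant factor 2 > 1, so H_1 ≅ Z ⊕ Z/2Z.
  H_2: rank ker ∂_2 − rank ∂_3 = (20 − 20) − 0 = 0, and there is no ∂_3, so H_2 ≅ 0.

H_0 = Z,  H_1 = Z ⊕ Z/2Z,  H_2 = 0.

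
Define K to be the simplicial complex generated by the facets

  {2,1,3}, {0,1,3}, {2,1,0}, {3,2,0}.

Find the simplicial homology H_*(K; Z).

H_0 = Z,  H_1 = 0,  H_2 = Z.

We work with the vertex ordering 0 < 1 < 2 < 3. The simplices of K, each written with vertices in increasing order, are:

  0-simplices (4): [0], [1], [2], [3]
  1-simplices (6): [0,1], [0,2], [0,3], [1,2], [1,3], [2,3]
  2-simplices (4): [0,1,2], [0,1,3], [0,2,3], [1,2,3]

so the chain groups are C_0 ≅ Z^4, C_1 ≅ Z^6, C_2 ≅ Z^4.

∂_1: C_1 → C_0 sends each edge [p,q] (with p < q) to q − p. For instance
  ∂[1,2] = [2] − [1].
The resulting 4×6 matrix has rank 3, and its Smith normal form has invariant factors (1,1,1).

The boundary map ∂_2: C_2 → C_1 sends each 2-simplex [p,q,r] to [q,r] − [p,r] + [p,q]. For instance
  ∂[0,2,3] = [2,3] − [0,3] + [0,2],
  ∂[1,2,3] = [2,3] − [1,3] + [1,2].
The resulting 6×4 matrix has rank 3, and its Smith normal form has invariant factors (1,1,1).

Reading off H_k = ker ∂_k / im ∂_{k+1}:

  H_0: rank C_0 − rank ∂_1 = 4 − 3 = 1, and the invariant factors of ∂_1 are all 1, so H_0 = Z.
  H_1: rank ker ∂_1 − rank ∂_2 = (6 − 3) − 3 = 0, and the invariant factors of ∂_2 are all 1, so H_1 = 0.
  H_2: rank ker ∂_2 − rank ∂_3 = (4 − 3) − 0 = 1, and there is no ∂_3, so H_2 = Z.

(K is a triangulation of the 2-sphere S^2.)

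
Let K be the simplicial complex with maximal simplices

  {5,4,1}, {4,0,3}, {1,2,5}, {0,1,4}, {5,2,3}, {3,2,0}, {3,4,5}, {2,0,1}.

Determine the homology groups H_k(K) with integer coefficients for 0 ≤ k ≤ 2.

Take the total order 0 < 1 < 2 < 3 < 4 < 5 on the vertex set. Then K (dimension 2) consists of the simplices:

  0-simplices (6): [0], [1], [2], [3], [4], [5]
  1-simplices (12): [0,1], [0,2], [0,3], [0,4], [1,2], [1,4], [1,5], [2,3], [2,5], [3,4], [3,5], [4,5]
  2-simplices (8): [0,1,2], [0,1,4], [0,2,3], [0,3,4], [1,2,5], [1,4,5], [2,3,5], [3,4,5]

giving chain groups C_0 ≅ Z^6, C_1 ≅ Z^12, C_2 ≅ Z^8.

Boundary ∂_1: C_1 → C_0 sends each edge [p,q] (with p < q) to q − p. For instance
  ∂[0,4] = [4] − [0].
This gives a 6×12 integer matrix of rank 5; reducing to Smith normal form yields diagonal entries (1,1,1,1,1).

Boundary ∂_2: C_2 → C_1 maps a triangle to the signed sum of its edges. For instance
  ∂[0,1,4] = [1,4] − [0,4] + [0,1],
  ∂[0,2,3] = [2,3] − [0,3] + [0,2].
The resulting 12×8 matrix has rank 7, and its Smith normal form has invariant factors (1,1,1,1,1,1,1).

Reading off H_k = ker ∂_k / im ∂_{k+1}:

  H_0: rank C_0 − rank ∂_1 = 6 − 5 = 1, and the invariant factors of ∂_1 are all 1, so H_0 ≅ Z.
  H_1: rank ker ∂_1 − rank ∂_2 = (12 − 5) − 7 = 0, and the invariant factors of ∂_2 are all 1, so H_1 ≅ 0.
  H_2: rank ker ∂_2 − rank ∂_3 = (8 − 7) − 0 = 1, and there is no ∂_3, so H_2 ≅ Z.

As a check, the Euler characteristic is 6 − 12 + 8 = 2, which agrees with 1 − 0 + 1 = 2.

H_0 = Z,  H_1 = 0,  H_2 = Z.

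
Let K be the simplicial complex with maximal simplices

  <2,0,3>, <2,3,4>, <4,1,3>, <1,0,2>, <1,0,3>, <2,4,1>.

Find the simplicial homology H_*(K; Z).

Fix the vertex order 0 < 1 < 2 < 3 < 4 and write every simplex with vertices in increasing order. Then dim K = 2 and the simplices of K are:

  0-simplices (5): [0], [1], [2], [3], [4]
  1-simplices (9): [0,1], [0,2], [0,3], [1,2], [1,3], [1,4], [2,3], [2,4], [3,4]
  2-simplices (6): [0,1,2], [0,1,3], [0,2,3], [1,2,4], [1,3,4], [2,3,4]

Hence C_0 ≅ Z^5, C_1 ≅ Z^9, C_2 ≅ Z^6.

∂_1: C_1 → C_0 maps an edge to its endpoints' difference, ∂[p,q] = q − p.
The 5×9 boundary matrix has rank 4 and Smith normal form diag(1,1,1,1).

∂_2: C_2 → C_1 acts by ∂[p,q,r] = [q,r] − [p,r] + [p,q]. For instance
  ∂[2,3,4] = [3,4] − [2,4] + [2,3],
  ∂[1,2,4] = [2,4] − [1,4] + [1,2].
The resulting 9×6 matrix has rank 5, and its Smith normal form has invariant factors (1,1,1,1,1).

From H_k ≅ ker(∂_k) / im(∂_{k+1}) we obtain:

  H_0: rank C_0 − rank ∂_1 = 5 − 4 = 1, and the invariant factors of ∂_1 are all 1, so H_0 ≅ Z.
  H_1: rank ker ∂_1 − rank ∂_2 = (9 − 4) − 5 = 0, and the invariant factors of ∂_2 are all 1, so H_1 ≅ 0.
  H_2: rank ker ∂_2 − rank ∂_3 = (6 − 5) − 0 = 1, and there is no ∂_3, so H_2 ≅ Z.

H_0 = Z,  H_1 = 0,  H_2 = Z.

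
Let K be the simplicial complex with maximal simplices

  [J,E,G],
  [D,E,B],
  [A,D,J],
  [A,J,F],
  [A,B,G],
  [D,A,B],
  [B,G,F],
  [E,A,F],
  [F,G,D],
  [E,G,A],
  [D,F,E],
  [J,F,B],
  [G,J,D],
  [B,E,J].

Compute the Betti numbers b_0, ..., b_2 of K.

K has 7 vertices, 21 edges, 14 triangles.
rank ∂_0 = 0, rank ∂_1 = 6 ⇒ b_0 = 7 − 0 − 6 = 1; all invariant factors of ∂_1 are 1 so no torsion. So H_0 ≅ Z.
rank ∂_1 = 6, rank ∂_2 = 13 ⇒ b_1 = 21 − 6 − 13 = 2; all invariant factors of ∂_2 are 1 so no torsion. So H_1 ≅ Z^2.
rank ∂_2 = 13, rank ∂_3 = 0 ⇒ b_2 = 14 − 13 − 0 = 1. So H_2 ≅ Z.

b_0 = 1, b_1 = 2, b_2 = 1.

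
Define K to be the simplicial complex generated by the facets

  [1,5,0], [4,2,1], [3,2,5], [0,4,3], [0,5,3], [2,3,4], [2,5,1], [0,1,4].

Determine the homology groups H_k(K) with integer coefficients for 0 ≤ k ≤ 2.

Order the vertices as 0 < 1 < 2 < 3 < 4 < 5. Listing each simplex with vertices in this order, K has dimension 2 with simplices:

  0-simplices (6): [0], [1], [2], [3], [4], [5]
  1-simplices (12): [0,1], [0,3], [0,4], [0,5], [1,2], [1,4], [1,5], [2,3], [2,4], [2,5], [3,4], [3,5]
  2-simplices (8): [0,1,4], [0,1,5], [0,3,4], [0,3,5], [1,2,4], [1,2,5], [2,3,4], [2,3,5]

Hence C_0 ≅ Z^6, C_1 ≅ Z^12, C_2 ≅ Z^8.

Boundary ∂_1: C_1 → C_0 sends each edge [p,q] (with p < q) to q − p.
The resulting 6×12 matrix has rank 5, and its Smith normal form has invariant factors (1,1,1,1,1).

Boundary ∂_2: C_2 → C_1 maps a triangle to the signed sum of its edges. For instance
  ∂[0,3,5] = [3,5] − [0,5] + [0,3],
  ∂[0,1,5] = [1,5] − [0,5] + [0,1].
The 12×8 boundary matrix has rank 7 and Smith normal form diag(1,1,1,1,1,1,1).

Computing H_k = (kernel of ∂_k) / (image of ∂_{k+1}):

  H_0: rank C_0 − rank ∂_1 = 6 − 5 = 1, and the invariant factors of ∂_1 are all 1, so H_0 = Z.
  H_1: rank ker ∂_1 − rank ∂_2 = (12 − 5) − 7 = 0, and the invariant factors of ∂_2 are all 1, so H_1 = 0.
  H_2: rank ker ∂_2 − rank ∂_3 = (8 − 7) − 0 = 1, and there is no ∂_3, so H_2 = Z.

H_0 = Z,  H_1 = 0,  H_2 = Z.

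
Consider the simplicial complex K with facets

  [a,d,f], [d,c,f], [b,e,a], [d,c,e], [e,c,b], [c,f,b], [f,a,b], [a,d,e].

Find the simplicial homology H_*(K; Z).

H_0 = Z,  H_1 = 0,  H_2 = Z.

K has 6 vertices, 12 edges, 8 triangles.
rank ∂_0 = 0, rank ∂_1 = 5 ⇒ b_0 = 6 − 0 − 5 = 1; all invariant factors of ∂_1 are 1 so no torsion. So H_0 = Z.
rank ∂_1 = 5, rank ∂_2 = 7 ⇒ b_1 = 12 − 5 − 7 = 0; all invariant factors of ∂_2 are 1 so no torsion. So H_1 = 0.
rank ∂_2 = 7, rank ∂_3 = 0 ⇒ b_2 = 8 − 7 − 0 = 1. So H_2 = Z.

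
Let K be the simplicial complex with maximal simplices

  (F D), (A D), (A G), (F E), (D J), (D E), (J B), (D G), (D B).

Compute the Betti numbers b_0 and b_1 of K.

b_0 = 1, b_1 = 3.

Order the vertices as A < B < D < E < F < G < J. Listing each simplex with vertices in this order, K has dimension 1 with simplices:

  0-simplices (7): A, B, D, E, F, G, J
  1-simplices (9): AD, AG, BD, BJ, DE, DF, DG, DJ, EF

giving chain groups C_0 ≅ Z^7, C_1 ≅ Z^9.

The boundary map ∂_1: C_1 → C_0 is given by ∂[p,q] = [q] − [p]. For instance
  ∂DF = F − D.
This gives a 7×9 integer matrix of rank 6; reducing to Smith normal form yields diagonal entries (1,1,1,1,1,1).

Now H_k = ker ∂_k / im ∂_{k+1}, so:

  H_0: rank C_0 − rank ∂_1 = 7 − 6 = 1, and the invariant factors of ∂_1 are all 1, so H_0 ≅ Z.
  H_1: rank ker ∂_1 − rank ∂_2 = (9 − 6) − 0 = 3, and there is no ∂_2, so H_1 ≅ Z^3.

Hence the Betti numbers are b_0 = 1, b_1 = 3.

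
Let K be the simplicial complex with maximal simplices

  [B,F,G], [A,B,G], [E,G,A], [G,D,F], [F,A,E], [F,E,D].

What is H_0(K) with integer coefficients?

H_0 = Z.

Fix the vertex order A < B < D < E < F < G and write every simplex with vertices in increasing order. Then dim K = 2 and the simplices of K are:

  0-simplices (6): A, B, D, E, F, G
  1-simplices (12): AB, AE, AF, AG, BF, BG, DE, DF, DG, EF, EG, FG
  2-simplices (6): ABG, AEF, AEG, BFG, DEF, DFG

so the chain groups are C_0 ≅ Z^6, C_1 ≅ Z^12, C_2 ≅ Z^6.

The boundary map ∂_1: C_1 → C_0 maps an edge to its endpoints' difference, ∂[p,q] = q − p. For instance
  ∂EF = F − E.
This gives a 6×12 integer matrix of rank 5; reducing to Smith normal form yields diagonal entries (1,1,1,1,1).

∂_2: C_2 → C_1 sends each 2-simplex [p,q,r] to [q,r] − [p,r] + [p,q]. For instance
  ∂DEF = EF − DF + DE,
  ∂ABG = BG − AG + AB.
As a 12×6 matrix over Z this has rank 6, with invariant factors (1,1,1,1,1,1).

From H_k ≅ ker(∂_k) / im(∂_{k+1}) we obtain:

  H_0: rank C_0 − rank ∂_1 = 6 − 5 = 1, and the invariant factors of ∂_1 are all 1, so H_0 = Z.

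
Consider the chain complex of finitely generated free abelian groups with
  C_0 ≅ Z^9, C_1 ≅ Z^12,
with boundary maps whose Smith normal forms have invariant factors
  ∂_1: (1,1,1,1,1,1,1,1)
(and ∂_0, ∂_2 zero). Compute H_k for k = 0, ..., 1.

H_0: b_0 = 9 − 0 − 8 = 1; torsion from ∂_1 factors > 1: none. So H_0 ≅ Z.
H_1: b_1 = 12 − 8 − 0 = 4; torsion from ∂_2 factors > 1: none. So H_1 ≅ Z^4.

H_0 ≅ Z,  H_1 ≅ Z^4.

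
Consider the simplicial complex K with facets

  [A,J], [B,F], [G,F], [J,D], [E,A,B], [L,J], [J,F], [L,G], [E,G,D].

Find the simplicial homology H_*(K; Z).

H_0 ≅ Z,  H_1 ≅ Z^4,  H_2 = 0.

Take the total order A < B < D < E < F < G < J < L on the vertex set. Then K (dimension 2) consists of the simplices:

  0-simplices (8): A, B, D, E, F, G, J, L
  1-simplices (13): AB, AE, AJ, BE, BF, DE, DG, DJ, EG, FG, FJ, GL, JL
  2-simplices (2): ABE, DEG

Hence C_0 ≅ Z^8, C_1 ≅ Z^13, C_2 ≅ Z^2.

∂_1: C_1 → C_0 maps an edge to its endpoints' difference, ∂[p,q] = q − p. For instance
  ∂AE = E − A.
The resulting 8×13 matrix has rank 7, and its Smith normal form has invariant factors (1,1,1,1,1,1,1).

Boundary ∂_2: C_2 → C_1 sends each 2-simplex [p,q,r] to [q,r] − [p,r] + [p,q]. For instance
  ∂DEG = EG − DG + DE,
  ∂ABE = BE − AE + AB.
This gives a 13×2 integer matrix of rank 2; reducing to Smith normal form yields diagonal entries (1,1).

From H_k ≅ ker(∂_k) / im(∂_{k+1}) we obtain:

  H_0: rank C_0 − rank ∂_1 = 8 − 7 = 1, and the invariant factors of ∂_1 are all 1, so H_0 = Z.
  H_1: rank ker ∂_1 − rank ∂_2 = (13 − 7) − 2 = 4, and the invariant factors of ∂_2 are all 1, so H_1 = Z^4.
  H_2: rank ker ∂_2 − rank ∂_3 = (2 − 2) − 0 = 0, and there is no ∂_3, so H_2 = 0.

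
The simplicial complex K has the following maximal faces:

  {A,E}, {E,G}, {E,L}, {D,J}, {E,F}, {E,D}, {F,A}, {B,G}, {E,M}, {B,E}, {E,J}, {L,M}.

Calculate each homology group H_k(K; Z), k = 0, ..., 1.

H_0 ≅ Z,  H_1 ≅ Z^4.

K has 9 vertices, 12 edges.
rank ∂_0 = 0, rank ∂_1 = 8 ⇒ b_0 = 9 − 0 − 8 = 1; all invariant factors of ∂_1 are 1 so no torsion. So H_0 ≅ Z.
rank ∂_1 = 8, rank ∂_2 = 0 ⇒ b_1 = 12 − 8 − 0 = 4. So H_1 ≅ Z^4.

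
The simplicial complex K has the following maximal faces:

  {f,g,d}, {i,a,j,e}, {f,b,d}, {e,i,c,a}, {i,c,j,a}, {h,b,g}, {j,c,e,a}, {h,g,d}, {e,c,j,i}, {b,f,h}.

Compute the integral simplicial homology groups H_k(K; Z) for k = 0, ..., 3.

H_0 = Z^2,  H_1 = Z,  H_2 = 0,  H_3 = Z.

We work with the vertex ordering a < b < c < d < e < f < g < h < i < j. The simplices of K, each written with vertices in increasing order, are:

  0-simplices (10): a, b, c, d, e, f, g, h, i, j
  1-simplices (20): ac, ae, ai, aj, bd, bf, bg, bh, ce, ci, cj, df, dg, dh, ei, ej, fg, fh, gh, ij
  2-simplices (15): ace, aci, acj, aei, aej, aij, bdf, bfh, bgh, cei, cej, cij, dfg, dgh, eij
  3-simplices (5): acei, acej, acij, aeij, ceij

so the chain groups are C_0 ≅ Z^10, C_1 ≅ Z^20, C_2 ≅ Z^15, C_3 ≅ Z^5.

Boundary ∂_1: C_1 → C_0 maps an edge to its endpoints' difference, ∂[p,q] = q − p. For instance
  ∂ij = j − i.
The resulting 10×20 matrix has rank 8, and its Smith normal form has invariant factors (1,1,1,1,1,1,1,1).

∂_2: C_2 → C_1 maps a triangle to the signed sum of its edges. For instance
  ∂bdf = df − bf + bd,
  ∂cij = ij − cj + ci.
The resulting 20×15 matrix has rank 11, and its Smith normal form has invariant factors (1,1,1,1,1,1,1,1,1,1,1).

The boundary map ∂_3: C_3 → C_2 sends each 3-simplex σ to the alternating sum Σ_i (−1)^i (σ with its i-th vertex removed). For instance
  ∂ceij = eij − cij + cej − cei,
  ∂acij = cij − aij + acj − aci.
This gives a 15×5 integer matrix of rank 4; reducing to Smith normal form yields diagonal entries (1,1,1,1).

Now H_k = ker ∂_k / im ∂_{k+1}, so:

  H_0: rank C_0 − rank ∂_1 = 10 − 8 = 2, and the invariant factors of ∂_1 are all 1, so H_0 = Z^2.
  H_1: rank ker ∂_1 − rank ∂_2 = (20 − 8) − 11 = 1, and the invariant factors of ∂_2 are all 1, so H_1 = Z.
  H_2: rank ker ∂_2 − rank ∂_3 = (15 − 11) − 4 = 0, and the invariant factors of ∂_3 are all 1, so H_2 = 0.
  H_3: rank ker ∂_3 − rank ∂_4 = (5 − 4) − 0 = 1, and there is no ∂_4, so H_3 = Z.

As a check, the Euler characteristic is 10 − 20 + 15 − 5 = 0, which agrees with 2 − 1 + 0 − 1 = 0.
(K is a triangulation of the disjoint union of the 3-sphere S^3 and the Möbius band.)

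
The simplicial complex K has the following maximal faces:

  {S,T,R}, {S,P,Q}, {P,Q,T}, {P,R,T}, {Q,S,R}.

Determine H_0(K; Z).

H_0 ≅ Z.

Take the total order P < Q < R < S < T on the vertex set. Then K (dimension 2) consists of the simplices:

  0-simplices (5): P, Q, R, S, T
  1-simplices (10): PQ, PR, PS, PT, QR, QS, QT, RS, RT, ST
  2-simplices (5): PQS, PQT, PRT, QRS, RST

giving chain groups C_0 ≅ Z^5, C_1 ≅ Z^10, C_2 ≅ Z^5.

Boundary ∂_1: C_1 → C_0 sends each edge [p,q] (with p < q) to q − p.
This gives a 5×10 integer matrix of rank 4; reducing to Smith normal form yields diagonal entries (1,1,1,1).

The boundary map ∂_2: C_2 → C_1 maps a triangle to the signed sum of its edges. For instance
  ∂QRS = RS − QS + QR,
  ∂RST = ST − RT + RS.
As a 10×5 matrix over Z this has rank 5, with invariant factors (1,1,1,1,1).

Reading off H_k = ker ∂_k / im ∂_{k+1}:

  H_0: rank C_0 − rank ∂_1 = 5 − 4 = 1, and the invariant factors of ∂_1 are all 1, so H_0 ≅ Z.

(K is a triangulation of the Möbius band.)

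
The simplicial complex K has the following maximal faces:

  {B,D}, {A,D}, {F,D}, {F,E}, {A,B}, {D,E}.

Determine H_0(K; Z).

H_0 = Z.

K has 5 vertices, 6 edges.
rank ∂_0 = 0, rank ∂_1 = 4 ⇒ b_0 = 5 − 0 − 4 = 1; all invariant factors of ∂_1 are 1 so no torsion. So H_0 = Z.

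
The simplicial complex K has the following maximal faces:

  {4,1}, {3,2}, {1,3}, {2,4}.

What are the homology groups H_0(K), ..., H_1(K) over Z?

K has 4 vertices, 4 edges.
rank ∂_0 = 0, rank ∂_1 = 3 ⇒ b_0 = 4 − 0 − 3 = 1; all invariant factors of ∂_1 are 1 so no torsion. So H_0 = Z.
rank ∂_1 = 3, rank ∂_2 = 0 ⇒ b_1 = 4 − 3 − 0 = 1. So H_1 = Z.

H_0 = Z,  H_1 = Z.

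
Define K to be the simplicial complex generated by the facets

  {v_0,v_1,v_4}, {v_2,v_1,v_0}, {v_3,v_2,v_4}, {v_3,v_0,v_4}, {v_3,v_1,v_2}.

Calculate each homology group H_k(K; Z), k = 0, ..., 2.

H_0 = Z,  H_1 = Z,  H_2 = 0.

Fix the vertex order v_0 < v_1 < v_2 < v_3 < v_4 and write every simplex with vertices in increasing order. Then dim K = 2 and the simplices of K are:

  0-simplices (5): [v_0], [v_1], [v_2], [v_3], [v_4]
  1-simplices (10): [v_0,v_1], [v_0,v_2], [v_0,v_3], [v_0,v_4], [v_1,v_2], [v_1,v_3], [v_1,v_4], [v_2,v_3], [v_2,v_4], [v_3,v_4]
  2-simplices (5): [v_0,v_1,v_2], [v_0,v_1,v_4], [v_0,v_3,v_4], [v_1,v_2,v_3], [v_2,v_3,v_4]

giving chain groups C_0 ≅ Z^5, C_1 ≅ Z^10, C_2 ≅ Z^5.

∂_1: C_1 → C_0 maps an edge to its endpoints' difference, ∂[p,q] = q − p. For instance
  ∂[v_2,v_3] = [v_3] − [v_2].
The 5×10 boundary matrix has rank 4 and Smith normal form diag(1,1,1,1).

∂_2: C_2 → C_1 maps a triangle to the signed sum of its edges. For instance
  ∂[v_0,v_1,v_4] = [v_1,v_4] − [v_0,v_4] + [v_0,v_1],
  ∂[v_1,v_2,v_3] = [v_2,v_3] − [v_1,v_3] + [v_1,v_2].
This gives a 10×5 integer matrix of rank 5; reducing to Smith normal form yields diagonal entries (1,1,1,1,1).

From H_k ≅ ker(∂_k) / im(∂_{k+1}) we obtain:

  H_0: rank C_0 − rank ∂_1 = 5 − 4 = 1, and the invariant factors of ∂_1 are all 1, so H_0 ≅ Z.
  H_1: rank ker ∂_1 − rank ∂_2 = (10 − 4) − 5 = 1, and the invariant factors of ∂_2 are all 1, so H_1 ≅ Z.
  H_2: rank ker ∂_2 − rank ∂_3 = (5 − 5) − 0 = 0, and there is no ∂_3, so H_2 ≅ 0.

As a check, the Euler characteristic is 5 − 10 + 5 = 0, which agrees with 1 − 1 + 0 = 0.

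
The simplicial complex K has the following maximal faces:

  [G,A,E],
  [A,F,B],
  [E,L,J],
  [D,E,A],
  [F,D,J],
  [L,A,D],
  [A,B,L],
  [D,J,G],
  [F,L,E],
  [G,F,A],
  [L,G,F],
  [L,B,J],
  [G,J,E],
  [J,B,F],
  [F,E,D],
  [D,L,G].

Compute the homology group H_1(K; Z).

Take the total order A < B < D < E < F < G < J < L on the vertex set. Then K (dimension 2) consists of the simplices:

  0-simplices (8): A, B, D, E, F, G, J, L
  1-simplices (24): AB, AD, AE, AF, AG, AL, BF, BJ, BL, DE, DF, DG, DJ, DL, EF, EG, EJ, EL, FG, FJ, FL, GJ, GL, JL
  2-simplices (16): ABF, ABL, ADE, ADL, AEG, AFG, BFJ, BJL, DEF, DFJ, DGJ, DGL, EFL, EGJ, EJL, FGL

so the chain groups are C_0 ≅ Z^8, C_1 ≅ Z^24, C_2 ≅ Z^16.

∂_1: C_1 → C_0 maps an edge to its endpoints' difference, ∂[p,q] = q − p. For instance
  ∂EJ = J − E.
The resulting 8×24 matrix has rank 7, and its Smith normal form has invariant factors (1,1,1,1,1,1,1).

∂_2: C_2 → C_1 maps a triangle to the signed sum of its edges. For instance
  ∂AFG = FG − AG + AF,
  ∂ABL = BL − AL + AB.
As a 24×16 matrix over Z this has rank 15, with invariant factors (1,1,1,1,1,1,1,1,1,1,1,1,1,1,1).

Computing H_k = (kernel of ∂_k) / (image of ∂_{k+1}):

  H_1: rank ker ∂_1 − rank ∂_2 = (24 − 7) − 15 = 2, and the invariant factors of ∂_2 are all 1, so H_1 = Z^2.

H_1 ≅ Z^2.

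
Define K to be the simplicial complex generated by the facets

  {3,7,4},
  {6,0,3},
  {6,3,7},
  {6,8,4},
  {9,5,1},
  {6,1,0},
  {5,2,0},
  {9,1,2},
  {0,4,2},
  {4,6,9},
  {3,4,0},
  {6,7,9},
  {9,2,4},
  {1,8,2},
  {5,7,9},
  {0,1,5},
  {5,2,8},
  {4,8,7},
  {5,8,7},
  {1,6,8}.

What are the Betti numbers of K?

b_0 = 1, b_1 = 1, b_2 = 0.

Fix the vertex order 0 < 1 < 2 < 3 < 4 < 5 < 6 < 7 < 8 < 9 and write every simplex with vertices in increasing order. Then dim K = 2 and the simplices of K are:

  0-simplices (10): [0], [1], [2], [3], [4], [5], [6], [7], [8], [9]
  1-simplices (30): (30 of them)
  2-simplices (20): (20 of them)

giving chain groups C_0 ≅ Z^10, C_1 ≅ Z^30, C_2 ≅ Z^20.

∂_1: C_1 → C_0 is given by ∂[p,q] = [q] − [p]. For instance
  ∂[2,9] = [9] − [2].
The resulting 10×30 matrix has rank 9, and its Smith normal form has invariant factors (1,1,1,1,1,1,1,1,1).

The boundary map ∂_2: C_2 → C_1 acts by ∂[p,q,r] = [q,r] − [p,r] + [p,q]. For instance
  ∂[4,6,8] = [6,8] − [4,8] + [4,6],
  ∂[3,4,7] = [4,7] − [3,7] + [3,4].
The resulting 30×20 matrix has rank 20, and its Smith normal form has invariant factors (1,1,1,1,1,1,1,1,1,1,1,1,1,1,1,1,1,1,1,2).

Reading off H_k = ker ∂_k / im ∂_{k+1}:

  H_0: rank C_0 − rank ∂_1 = 10 − 9 = 1, and the invariant factors of ∂_1 are all 1, so H_0 = Z.
  H_1: rank ker ∂_1 − rank ∂_2 = (30 − 9) − 20 = 1, and ∂_2 has invariant factor 2 > 1, so H_1 = Z ⊕ Z/2Z.
  H_2: rank ker ∂_2 − rank ∂_3 = (20 − 20) − 0 = 0, and there is no ∂_3, so H_2 = 0.

As a check, the Euler characteristic is 10 − 30 + 20 = 0, which agrees with 1 − 1 + 0 = 0.
(K is a triangulation of the Klein bottle.)

Hence the Betti numbers are b_0 = 1, b_1 = 1, b_2 = 0.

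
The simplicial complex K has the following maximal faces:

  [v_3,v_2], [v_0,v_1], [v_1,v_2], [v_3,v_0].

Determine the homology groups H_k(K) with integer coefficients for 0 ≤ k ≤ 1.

H_0 ≅ Z,  H_1 ≅ Z.

Take the total order v_0 < v_1 < v_2 < v_3 on the vertex set. Then K (dimension 1) consists of the simplices:

  0-simplices (4): [v_0], [v_1], [v_2], [v_3]
  1-simplices (4): [v_0,v_1], [v_0,v_3], [v_1,v_2], [v_2,v_3]

giving chain groups C_0 ≅ Z^4, C_1 ≅ Z^4.

∂_1: C_1 → C_0 maps an edge to its endpoints' difference, ∂[p,q] = q − p. For instance
  ∂[v_2,v_3] = [v_3] − [v_2].
This gives a 4×4 integer matrix of rank 3; reducing to Smith normal form yields diagonal entries (1,1,1).

Now H_k = ker ∂_k / im ∂_{k+1}, so:

  H_0: rank C_0 − rank ∂_1 = 4 − 3 = 1, and the invariant factors of ∂_1 are all 1, so H_0 = Z.
  H_1: rank ker ∂_1 − rank ∂_2 = (4 − 3) − 0 = 1, and there is no ∂_2, so H_1 = Z.

(K is a triangulation of the circle S^1.)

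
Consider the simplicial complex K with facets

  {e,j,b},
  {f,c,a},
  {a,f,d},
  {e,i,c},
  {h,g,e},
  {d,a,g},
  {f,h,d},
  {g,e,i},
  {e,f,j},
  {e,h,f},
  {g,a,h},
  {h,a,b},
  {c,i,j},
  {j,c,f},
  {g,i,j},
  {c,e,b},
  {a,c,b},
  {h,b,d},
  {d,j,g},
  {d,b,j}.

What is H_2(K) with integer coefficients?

Take the total order a < b < c < d < e < f < g < h < i < j on the vertex set. Then K (dimension 2) consists of the simplices:

  0-simplices (10): a, b, c, d, e, f, g, h, i, j
  1-simplices (30): ab, ac, ad, af, ag, ah, bc, bd, be, bh, bj, ce, cf, ci, cj, df, dg, dh, dj, ef, eg, eh, ei, ej, fh, fj, gh, gi, gj, ij
  2-simplices (20): abc, abh, acf, adf, adg, agh, bce, bdh, bdj, bej, cei, cfj, cij, dfh, dgj, efh, efj, egh, egi, gij

Hence C_0 ≅ Z^10, C_1 ≅ Z^30, C_2 ≅ Z^20.

Boundary ∂_1: C_1 → C_0 maps an edge to its endpoints' difference, ∂[p,q] = q − p.
The 10×30 boundary matrix has rank 9 and Smith normal form diag(1,1,1,1,1,1,1,1,1).

Boundary ∂_2: C_2 → C_1 acts by ∂[p,q,r] = [q,r] − [p,r] + [p,q]. For instance
  ∂efh = fh − eh + ef,
  ∂abc = bc − ac + ab.
The 30×20 boundary matrix has rank 20 and Smith normal form diag(1,1,1,1,1,1,1,1,1,1,1,1,1,1,1,1,1,1,1,2).

Now H_k = ker ∂_k / im ∂_{k+1}, so:

  H_2: rank ker ∂_2 − rank ∂_3 = (20 − 20) − 0 = 0, and there is no ∂_3, so H_2 = 0.

H_2 ≅ 0.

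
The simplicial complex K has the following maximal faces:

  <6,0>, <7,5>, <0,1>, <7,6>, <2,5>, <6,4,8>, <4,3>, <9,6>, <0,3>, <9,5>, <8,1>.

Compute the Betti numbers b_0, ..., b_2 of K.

b_0 = 1, b_1 = 3, b_2 = 0.

Fix the vertex order 0 < 1 < 2 < 3 < 4 < 5 < 6 < 7 < 8 < 9 and write every simplex with vertices in increasing order. Then dim K = 2 and the simplices of K are:

  0-simplices (10): [0], [1], [2], [3], [4], [5], [6], [7], [8], [9]
  1-simplices (13): [0,1], [0,3], [0,6], [1,8], [2,5], [3,4], [4,6], [4,8], [5,7], [5,9], [6,7], [6,8], [6,9]
  2-simplices (1): [4,6,8]

so the chain groups are C_0 ≅ Z^10, C_1 ≅ Z^13, C_2 ≅ Z^1.

∂_1: C_1 → C_0 sends each edge [p,q] (with p < q) to q − p. For instance
  ∂[5,7] = [7] − [5].
The resulting 10×13 matrix has rank 9, and its Smith normal form has invariant factors (1,1,1,1,1,1,1,1,1).

Boundary ∂_2: C_2 → C_1 sends each 2-simplex [p,q,r] to [q,r] − [p,r] + [p,q]. For instance
  ∂[4,6,8] = [6,8] − [4,8] + [4,6].
As a 13×1 matrix over Z this has rank 1, with invariant factors (1).

Now H_k = ker ∂_k / im ∂_{k+1}, so:

  H_0: rank C_0 − rank ∂_1 = 10 − 9 = 1, and the invariant factors of ∂_1 are all 1, so H_0 = Z.
  H_1: rank ker ∂_1 − rank ∂_2 = (13 − 9) − 1 = 3, and the invariant factors of ∂_2 are all 1, so H_1 = Z^3.
  H_2: rank ker ∂_2 − rank ∂_3 = (1 − 1) − 0 = 0, and there is no ∂_3, so H_2 = 0.

Hence the Betti numbers are b_0 = 1, b_1 = 3, b_2 = 0.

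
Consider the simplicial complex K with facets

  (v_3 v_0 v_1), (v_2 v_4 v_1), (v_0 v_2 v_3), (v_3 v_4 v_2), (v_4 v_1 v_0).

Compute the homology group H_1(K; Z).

H_1 = Z.

Fix the vertex order v_0 < v_1 < v_2 < v_3 < v_4 and write every simplex with vertices in increasing order. Then dim K = 2 and the simplices of K are:

  0-simplices (5): [v_0], [v_1], [v_2], [v_3], [v_4]
  1-simplices (10): [v_0,v_1], [v_0,v_2], [v_0,v_3], [v_0,v_4], [v_1,v_2], [v_1,v_3], [v_1,v_4], [v_2,v_3], [v_2,v_4], [v_3,v_4]
  2-simplices (5): [v_0,v_1,v_3], [v_0,v_1,v_4], [v_0,v_2,v_3], [v_1,v_2,v_4], [v_2,v_3,v_4]

so the chain groups are C_0 ≅ Z^5, C_1 ≅ Z^10, C_2 ≅ Z^5.

Boundary ∂_1: C_1 → C_0 is given by ∂[p,q] = [q] − [p]. For instance
  ∂[v_0,v_3] = [v_3] − [v_0].
As a 5×10 matrix over Z this has rank 4, with invariant factors (1,1,1,1).

∂_2: C_2 → C_1 sends each 2-simplex [p,q,r] to [q,r] − [p,r] + [p,q]. For instance
  ∂[v_0,v_1,v_3] = [v_1,v_3] − [v_0,v_3] + [v_0,v_1],
  ∂[v_0,v_2,v_3] = [v_2,v_3] − [v_0,v_3] + [v_0,v_2].
As a 10×5 matrix over Z this has rank 5, with invariant factors (1,1,1,1,1).

Computing H_k = (kernel of ∂_k) / (image of ∂_{k+1}):

  H_1: rank ker ∂_1 − rank ∂_2 = (10 − 4) − 5 = 1, and the invariant factors of ∂_2 are all 1, so H_1 ≅ Z.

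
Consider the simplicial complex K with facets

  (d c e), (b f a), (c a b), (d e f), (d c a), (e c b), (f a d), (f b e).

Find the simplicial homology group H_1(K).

Take the total order a < b < c < d < e < f on the vertex set. Then K (dimension 2) consists of the simplices:

  0-simplices (6): a, b, c, d, e, f
  1-simplices (12): ab, ac, ad, af, bc, be, bf, cd, ce, de, df, ef
  2-simplices (8): abc, abf, acd, adf, bce, bef, cde, def

so the chain groups are C_0 ≅ Z^6, C_1 ≅ Z^12, C_2 ≅ Z^8.

∂_1: C_1 → C_0 sends each edge [p,q] (with p < q) to q − p. For instance
  ∂ad = d − a.
This gives a 6×12 integer matrix of rank 5; reducing to Smith normal form yields diagonal entries (1,1,1,1,1).

∂_2: C_2 → C_1 sends each 2-simplex [p,q,r] to [q,r] − [p,r] + [p,q]. For instance
  ∂def = ef − df + de,
  ∂bce = ce − be + bc.
As a 12×8 matrix over Z this has rank 7, with invariant factors (1,1,1,1,1,1,1).

Now H_k = ker ∂_k / im ∂_{k+1}, so:

  H_1: rank ker ∂_1 − rank ∂_2 = (12 − 5) − 7 = 0, and the invariant factors of ∂_2 are all 1, so H_1 ≅ 0.

(K is a triangulation of the 2-sphere S^2.)

H_1 ≅ 0.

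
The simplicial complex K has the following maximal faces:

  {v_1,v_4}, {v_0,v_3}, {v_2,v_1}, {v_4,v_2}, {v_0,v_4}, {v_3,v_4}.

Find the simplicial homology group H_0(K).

H_0 ≅ Z.

We work with the vertex ordering v_0 < v_1 < v_2 < v_3 < v_4. The simplices of K, each written with vertices in increasing order, are:

  0-simplices (5): [v_0], [v_1], [v_2], [v_3], [v_4]
  1-simplices (6): [v_0,v_3], [v_0,v_4], [v_1,v_2], [v_1,v_4], [v_2,v_4], [v_3,v_4]

so the chain groups are C_0 ≅ Z^5, C_1 ≅ Z^6.

Boundary ∂_1: C_1 → C_0 sends each edge [p,q] (with p < q) to q − p. For instance
  ∂[v_3,v_4] = [v_4] − [v_3].
As a 5×6 matrix over Z this has rank 4, with invariant factors (1,1,1,1).

Reading off H_k = ker ∂_k / im ∂_{k+1}:

  H_0: rank C_0 − rank ∂_1 = 5 − 4 = 1, and the invariant factors of ∂_1 are all 1, so H_0 ≅ Z.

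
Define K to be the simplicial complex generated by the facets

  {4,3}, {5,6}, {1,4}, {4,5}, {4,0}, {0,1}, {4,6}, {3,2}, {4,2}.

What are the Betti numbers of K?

Fix the vertex order 0 < 1 < 2 < 3 < 4 < 5 < 6 and write every simplex with vertices in increasing order. Then dim K = 1 and the simplices of K are:

  0-simplices (7): [0], [1], [2], [3], [4], [5], [6]
  1-simplices (9): [0,1], [0,4], [1,4], [2,3], [2,4], [3,4], [4,5], [4,6], [5,6]

Hence C_0 ≅ Z^7, C_1 ≅ Z^9.

The boundary map ∂_1: C_1 → C_0 sends each edge [p,q] (with p < q) to q − p. For instance
  ∂[4,6] = [6] − [4].
This gives a 7×9 integer matrix of rank 6; reducing to Smith normal form yields diagonal entries (1,1,1,1,1,1).

Reading off H_k = ker ∂_k / im ∂_{k+1}:

  H_0: rank C_0 − rank ∂_1 = 7 − 6 = 1, and the invariant factors of ∂_1 are all 1, so H_0 ≅ Z.
  H_1: rank ker ∂_1 − rank ∂_2 = (9 − 6) − 0 = 3, and there is no ∂_2, so H_1 ≅ Z^3.

Hence the Betti numbers are b_0 = 1, b_1 = 3.

b_0 = 1, b_1 = 3.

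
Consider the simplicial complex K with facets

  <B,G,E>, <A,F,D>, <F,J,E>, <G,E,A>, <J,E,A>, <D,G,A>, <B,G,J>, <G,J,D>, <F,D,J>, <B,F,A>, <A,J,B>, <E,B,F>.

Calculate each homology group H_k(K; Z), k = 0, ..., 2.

We work with the vertex ordering A < B < D < E < F < G < J. The simplices of K, each written with vertices in increasing order, are:

  0-simplices (7): A, B, D, E, F, G, J
  1-simplices (18): AB, AD, AE, AF, AG, AJ, BE, BF, BG, BJ, DF, DG, DJ, EF, EG, EJ, FJ, GJ
  2-simplices (12): ABF, ABJ, ADF, ADG, AEG, AEJ, BEF, BEG, BGJ, DFJ, DGJ, EFJ

Hence C_0 ≅ Z^7, C_1 ≅ Z^18, C_2 ≅ Z^12.

Boundary ∂_1: C_1 → C_0 maps an edge to its endpoints' difference, ∂[p,q] = q − p.
As a 7×18 matrix over Z this has rank 6, with invariant factors (1,1,1,1,1,1).

∂_2: C_2 → C_1 acts by ∂[p,q,r] = [q,r] − [p,r] + [p,q]. For instance
  ∂ABF = BF − AF + AB,
  ∂AEJ = EJ − AJ + AE.
As a 18×12 matrix over Z this has rank 12, with invariant factors (1,1,1,1,1,1,1,1,1,1,1,2).

Now H_k = ker ∂_k / im ∂_{k+1}, so:

  H_0: rank C_0 − rank ∂_1 = 7 − 6 = 1, and the invariant factors of ∂_1 are all 1, so H_0 ≅ Z.
  H_1: rank ker ∂_1 − rank ∂_2 = (18 − 6) − 12 = 0, and ∂_2 has invariant factor 2 > 1, so H_1 ≅ Z/2.
  H_2: rank ker ∂_2 − rank ∂_3 = (12 − 12) − 0 = 0, and there is no ∂_3, so H_2 ≅ 0.

H_0 ≅ Z,  H_1 ≅ Z/2,  H_2 = 0.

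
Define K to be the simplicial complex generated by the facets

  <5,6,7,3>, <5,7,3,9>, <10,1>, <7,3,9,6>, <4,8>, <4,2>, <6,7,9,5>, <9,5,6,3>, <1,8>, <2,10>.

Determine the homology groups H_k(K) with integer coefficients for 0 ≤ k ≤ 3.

H_0 = Z^2,  H_1 = Z,  H_2 = 0,  H_3 = Z.

Order the vertices as 1 < 2 < 3 < 4 < 5 < 6 < 7 < 8 < 9 < 10. Listing each simplex with vertices in this order, K has dimension 3 with simplices:

  0-simplices (10): [1], [2], [3], [4], [5], [6], [7], [8], [9], [10]
  1-simplices (15): [1,8], [1,10], [2,4], [2,10], [3,5], [3,6], [3,7], [3,9], [4,8], [5,6], [5,7], [5,9], [6,7], [6,9], [7,9]
  2-simplices (10): [3,5,6], [3,5,7], [3,5,9], [3,6,7], [3,6,9], [3,7,9], [5,6,7], [5,6,9], [5,7,9], [6,7,9]
  3-simplices (5): [3,5,6,7], [3,5,6,9], [3,5,7,9], [3,6,7,9], [5,6,7,9]

giving chain groups C_0 ≅ Z^10, C_1 ≅ Z^15, C_2 ≅ Z^10, C_3 ≅ Z^5.

The boundary map ∂_1: C_1 → C_0 maps an edge to its endpoints' difference, ∂[p,q] = q − p.
This gives a 10×15 integer matrix of rank 8; reducing to Smith normal form yields diagonal entries (1,1,1,1,1,1,1,1).

∂_2: C_2 → C_1 sends each 2-simplex [p,q,r] to [q,r] − [p,r] + [p,q]. For instance
  ∂[5,6,9] = [6,9] − [5,9] + [5,6],
  ∂[5,6,7] = [6,7] − [5,7] + [5,6].
The 15×10 boundary matrix has rank 6 and Smith normal form diag(1,1,1,1,1,1).

∂_3: C_3 → C_2 sends each 3-simplex σ to the alternating sum Σ_i (−1)^i (σ with its i-th vertex removed). For instance
  ∂[3,5,6,7] = [5,6,7] − [3,6,7] + [3,5,7] − [3,5,6],
  ∂[5,6,7,9] = [6,7,9] − [5,7,9] + [5,6,9] − [5,6,7].
As a 10×5 matrix over Z this has rank 4, with invariant factors (1,1,1,1).

From H_k ≅ ker(∂_k) / im(∂_{k+1}) we obtain:

  H_0: rank C_0 − rank ∂_1 = 10 − 8 = 2, and the invariant factors of ∂_1 are all 1, so H_0 ≅ Z^2.
  H_1: rank ker ∂_1 − rank ∂_2 = (15 − 8) − 6 = 1, and the invariant factors of ∂_2 are all 1, so H_1 ≅ Z.
  H_2: rank ker ∂_2 − rank ∂_3 = (10 − 6) − 4 = 0, and the invariant factors of ∂_3 are all 1, so H_2 ≅ 0.
  H_3: rank ker ∂_3 − rank ∂_4 = (5 − 4) − 0 = 1, and there is no ∂_4, so H_3 ≅ Z.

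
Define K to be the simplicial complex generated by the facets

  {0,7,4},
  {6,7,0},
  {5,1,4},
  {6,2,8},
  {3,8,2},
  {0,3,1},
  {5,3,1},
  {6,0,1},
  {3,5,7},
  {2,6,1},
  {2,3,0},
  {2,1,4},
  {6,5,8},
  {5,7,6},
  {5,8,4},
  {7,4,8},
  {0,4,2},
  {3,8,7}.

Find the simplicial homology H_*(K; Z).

We work with the vertex ordering 0 < 1 < 2 < 3 < 4 < 5 < 6 < 7 < 8. The simplices of K, each written with vertices in increasing order, are:

  0-simplices (9): [0], [1], [2], [3], [4], [5], [6], [7], [8]
  1-simplices (27): (27 of them)
  2-simplices (18): [0,1,3], [0,1,6], [0,2,3], [0,2,4], [0,4,7], [0,6,7], [1,2,4], [1,2,6], [1,3,5], [1,4,5], [2,3,8], [2,6,8], [3,5,7], [3,7,8], [4,5,8], [4,7,8], [5,6,7], [5,6,8]

giving chain groups C_0 ≅ Z^9, C_1 ≅ Z^27, C_2 ≅ Z^18.

The boundary map ∂_1: C_1 → C_0 maps an edge to its endpoints' difference, ∂[p,q] = q − p. For instance
  ∂[4,8] = [8] − [4].
As a 9×27 matrix over Z this has rank 8, with invariant factors (1,1,1,1,1,1,1,1).

Boundary ∂_2: C_2 → C_1 sends each 2-simplex [p,q,r] to [q,r] − [p,r] + [p,q]. For instance
  ∂[2,6,8] = [6,8] − [2,8] + [2,6],
  ∂[4,5,8] = [5,8] − [4,8] + [4,5].
The 27×18 boundary matrix has rank 18 and Smith normal form diag(1,1,1,1,1,1,1,1,1,1,1,1,1,1,1,1,1,2).

From H_k ≅ ker(∂_k) / im(∂_{k+1}) we obtain:

  H_0: rank C_0 − rank ∂_1 = 9 − 8 = 1, and the invariant factors of ∂_1 are all 1, so H_0 = Z.
  H_1: rank ker ∂_1 − rank ∂_2 = (27 − 8) − 18 = 1, and ∂_2 has invariant factor 2 > 1, so H_1 = Z ⊕ Z/2Z.
  H_2: rank ker ∂_2 − rank ∂_3 = (18 − 18) − 0 = 0, and there is no ∂_3, so H_2 = 0.

H_0 = Z,  H_1 = Z ⊕ Z/2Z,  H_2 = 0.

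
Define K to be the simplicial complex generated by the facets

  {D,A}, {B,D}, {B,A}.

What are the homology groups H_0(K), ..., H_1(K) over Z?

K has 3 vertices, 3 edges.
rank ∂_0 = 0, rank ∂_1 = 2 ⇒ b_0 = 3 − 0 − 2 = 1; all invariant factors of ∂_1 are 1 so no torsion. So H_0 ≅ Z.
rank ∂_1 = 2, rank ∂_2 = 0 ⇒ b_1 = 3 − 2 − 0 = 1. So H_1 ≅ Z.

H_0 ≅ Z,  H_1 ≅ Z.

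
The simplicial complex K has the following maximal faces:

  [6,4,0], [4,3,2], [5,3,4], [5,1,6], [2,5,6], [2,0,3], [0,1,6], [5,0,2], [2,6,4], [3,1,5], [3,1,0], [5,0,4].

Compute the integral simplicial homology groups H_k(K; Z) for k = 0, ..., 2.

Order the vertices as 0 < 1 < 2 < 3 < 4 < 5 < 6. Listing each simplex with vertices in this order, K has dimension 2 with simplices:

  0-simplices (7): [0], [1], [2], [3], [4], [5], [6]
  1-simplices (18): [0,1], [0,2], [0,3], [0,4], [0,5], [0,6], [1,3], [1,5], [1,6], [2,3], [2,4], [2,5], [2,6], [3,4], [3,5], [4,5], [4,6], [5,6]
  2-simplices (12): [0,1,3], [0,1,6], [0,2,3], [0,2,5], [0,4,5], [0,4,6], [1,3,5], [1,5,6], [2,3,4], [2,4,6], [2,5,6], [3,4,5]

so the chain groups are C_0 ≅ Z^7, C_1 ≅ Z^18, C_2 ≅ Z^12.

∂_1: C_1 → C_0 is given by ∂[p,q] = [q] − [p]. For instance
  ∂[2,4] = [4] − [2].
As a 7×18 matrix over Z this has rank 6, with invariant factors (1,1,1,1,1,1).

Boundary ∂_2: C_2 → C_1 acts by ∂[p,q,r] = [q,r] − [p,r] + [p,q]. For instance
  ∂[0,4,6] = [4,6] − [0,6] + [0,4],
  ∂[2,5,6] = [5,6] − [2,6] + [2,5].
The resulting 18×12 matrix has rank 12, and its Smith normal form has invariant factors (1,1,1,1,1,1,1,1,1,1,1,2).

Reading off H_k = ker ∂_k / im ∂_{k+1}:

  H_0: rank C_0 − rank ∂_1 = 7 − 6 = 1, and the invariant factors of ∂_1 are all 1, so H_0 = Z.
  H_1: rank ker ∂_1 − rank ∂_2 = (18 − 6) − 12 = 0, and ∂_2 has invariant factor 2 > 1, so H_1 = Z_2.
  H_2: rank ker ∂_2 − rank ∂_3 = (12 − 12) − 0 = 0, and there is no ∂_3, so H_2 = 0.

As a check, the Euler characteristic is 7 − 18 + 12 = 1, which agrees with 1 − 0 + 0 = 1.

H_0 ≅ Z,  H_1 ≅ Z_2,  H_2 = 0.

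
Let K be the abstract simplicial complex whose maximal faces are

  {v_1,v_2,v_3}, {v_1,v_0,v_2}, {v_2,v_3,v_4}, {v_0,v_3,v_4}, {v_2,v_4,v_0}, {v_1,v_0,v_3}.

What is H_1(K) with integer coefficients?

K has 5 vertices, 9 edges, 6 triangles.
rank ∂_1 = 4, rank ∂_2 = 5 ⇒ b_1 = 9 − 4 − 5 = 0; all invariant factors of ∂_2 are 1 so no torsion. So H_1 = 0.

H_1 ≅ 0.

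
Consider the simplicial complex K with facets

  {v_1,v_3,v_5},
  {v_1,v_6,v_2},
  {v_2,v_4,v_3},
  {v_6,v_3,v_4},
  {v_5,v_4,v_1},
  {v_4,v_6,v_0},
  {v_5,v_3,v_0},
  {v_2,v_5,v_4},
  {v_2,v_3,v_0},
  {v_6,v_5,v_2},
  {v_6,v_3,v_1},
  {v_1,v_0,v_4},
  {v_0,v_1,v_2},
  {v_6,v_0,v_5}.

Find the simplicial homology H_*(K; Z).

Take the total order v_0 < v_1 < v_2 < v_3 < v_4 < v_5 < v_6 on the vertex set. Then K (dimension 2) consists of the simplices:

  0-simplices (7): [v_0], [v_1], [v_2], [v_3], [v_4], [v_5], [v_6]
  1-simplices (21): (21 of them)
  2-simplices (14): (14 of them)

Hence C_0 ≅ Z^7, C_1 ≅ Z^21, C_2 ≅ Z^14.

∂_1: C_1 → C_0 maps an edge to its endpoints' difference, ∂[p,q] = q − p. For instance
  ∂[v_3,v_5] = [v_5] − [v_3].
The resulting 7×21 matrix has rank 6, and its Smith normal form has invariant factors (1,1,1,1,1,1).

The boundary map ∂_2: C_2 → C_1 sends each 2-simplex [p,q,r] to [q,r] − [p,r] + [p,q]. For instance
  ∂[v_1,v_3,v_6] = [v_3,v_6] − [v_1,v_6] + [v_1,v_3],
  ∂[v_2,v_3,v_4] = [v_3,v_4] − [v_2,v_4] + [v_2,v_3].
The resulting 21×14 matrix has rank 13, and its Smith normal form has invariant factors (1,1,1,1,1,1,1,1,1,1,1,1,1).

Computing H_k = (kernel of ∂_k) / (image of ∂_{k+1}):

  H_0: rank C_0 − rank ∂_1 = 7 − 6 = 1, and the invariant factors of ∂_1 are all 1, so H_0 = Z.
  H_1: rank ker ∂_1 − rank ∂_2 = (21 − 6) − 13 = 2, and the invariant factors of ∂_2 are all 1, so H_1 = Z^2.
  H_2: rank ker ∂_2 − rank ∂_3 = (14 − 13) − 0 = 1, and there is no ∂_3, so H_2 = Z.

As a check, the Euler characteristic is 7 − 21 + 14 = 0, which agrees with 1 − 2 + 1 = 0.
(K is a triangulation of the torus T^2.)

H_0 ≅ Z,  H_1 ≅ Z^2,  H_2 ≅ Z.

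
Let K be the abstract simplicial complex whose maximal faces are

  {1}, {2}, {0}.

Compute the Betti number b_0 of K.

b_0 = 3.

K has 3 vertices.
rank ∂_0 = 0, rank ∂_1 = 0 ⇒ b_0 = 3 − 0 − 0 = 3. So H_0 ≅ Z^3.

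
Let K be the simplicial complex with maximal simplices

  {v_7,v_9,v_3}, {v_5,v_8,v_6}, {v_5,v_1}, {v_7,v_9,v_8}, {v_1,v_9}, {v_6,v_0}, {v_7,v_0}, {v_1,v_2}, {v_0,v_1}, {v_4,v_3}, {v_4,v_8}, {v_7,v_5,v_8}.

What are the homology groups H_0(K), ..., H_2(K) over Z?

Fix the vertex order v_0 < v_1 < v_2 < v_3 < v_4 < v_5 < v_6 < v_7 < v_8 < v_9 and write every simplex with vertices in increasing order. Then dim K = 2 and the simplices of K are:

  0-simplices (10): [v_0], [v_1], [v_2], [v_3], [v_4], [v_5], [v_6], [v_7], [v_8], [v_9]
  1-simplices (17): (17 of them)
  2-simplices (4): [v_3,v_7,v_9], [v_5,v_6,v_8], [v_5,v_7,v_8], [v_7,v_8,v_9]

so the chain groups are C_0 ≅ Z^10, C_1 ≅ Z^17, C_2 ≅ Z^4.

The boundary map ∂_1: C_1 → C_0 maps an edge to its endpoints' difference, ∂[p,q] = q − p. For instance
  ∂[v_0,v_6] = [v_6] − [v_0].
The 10×17 boundary matrix has rank 9 and Smith normal form diag(1,1,1,1,1,1,1,1,1).

Boundary ∂_2: C_2 → C_1 sends each 2-simplex [p,q,r] to [q,r] − [p,r] + [p,q]. For instance
  ∂[v_5,v_7,v_8] = [v_7,v_8] − [v_5,v_8] + [v_5,v_7],
  ∂[v_5,v_6,v_8] = [v_6,v_8] − [v_5,v_8] + [v_5,v_6].
The resulting 17×4 matrix has rank 4, and its Smith normal form has invariant factors (1,1,1,1).

Reading off H_k = ker ∂_k / im ∂_{k+1}:

  H_0: rank C_0 − rank ∂_1 = 10 − 9 = 1, and the invariant factors of ∂_1 are all 1, so H_0 = Z.
  H_1: rank ker ∂_1 − rank ∂_2 = (17 − 9) − 4 = 4, and the invariant factors of ∂_2 are all 1, so H_1 = Z^4.
  H_2: rank ker ∂_2 − rank ∂_3 = (4 − 4) − 0 = 0, and there is no ∂_3, so H_2 = 0.

As a check, the Euler characteristic is 10 − 17 + 4 = -3, which agrees with 1 − 4 + 0 = -3.

H_0 ≅ Z,  H_1 ≅ Z^4,  H_2 = 0.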